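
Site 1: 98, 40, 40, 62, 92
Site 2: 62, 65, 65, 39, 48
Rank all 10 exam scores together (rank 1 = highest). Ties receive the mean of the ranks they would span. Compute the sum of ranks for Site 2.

29.5

Sorted (descending): 98, 92, 65, 65, 62, 62, 48, 40, 40, 39
The 2 values of 65 occupy positions 3–4 → average rank (3+4)/2 = 3.5.
The 2 values of 62 occupy positions 5–6 → average rank (5+6)/2 = 5.5.
The 2 values of 40 occupy positions 8–9 → average rank (8+9)/2 = 8.5.
Site 2 values → pooled ranks: 62→5.5, 65→3.5, 65→3.5, 39→10, 48→7
Rank sum = 5.5 + 3.5 + 3.5 + 10 + 7 = 29.5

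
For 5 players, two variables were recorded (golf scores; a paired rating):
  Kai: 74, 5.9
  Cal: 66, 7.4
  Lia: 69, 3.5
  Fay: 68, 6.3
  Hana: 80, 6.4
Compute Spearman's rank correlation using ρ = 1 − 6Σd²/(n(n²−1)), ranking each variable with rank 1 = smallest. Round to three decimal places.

-0.300

Ranks of variable 1: 4, 1, 3, 2, 5
Ranks of variable 2: 2, 5, 1, 3, 4
d = r₁ − r₂: 2, -4, 2, -1, 1
d²: 4, 16, 4, 1, 1; Σd² = 26
ρ = 1 − 6·26/(5·24) = 1 − 156/120 = -0.300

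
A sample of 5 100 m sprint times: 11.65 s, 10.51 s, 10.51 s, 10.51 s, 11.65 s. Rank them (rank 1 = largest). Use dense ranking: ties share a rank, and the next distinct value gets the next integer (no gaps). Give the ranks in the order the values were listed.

Sorted (descending): 11.65, 11.65, 10.51, 10.51, 10.51
The 2 values of 11.65 share dense rank 1.
The 3 values of 10.51 share dense rank 2.

1, 2, 2, 2, 1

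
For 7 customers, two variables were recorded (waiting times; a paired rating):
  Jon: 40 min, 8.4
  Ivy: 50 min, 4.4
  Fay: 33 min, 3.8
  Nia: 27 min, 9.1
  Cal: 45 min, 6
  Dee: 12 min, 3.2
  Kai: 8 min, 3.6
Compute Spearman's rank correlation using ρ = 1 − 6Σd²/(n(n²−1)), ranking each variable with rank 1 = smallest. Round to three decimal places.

0.464

Ranks of variable 1: 5, 7, 4, 3, 6, 2, 1
Ranks of variable 2: 6, 4, 3, 7, 5, 1, 2
d = r₁ − r₂: -1, 3, 1, -4, 1, 1, -1
d²: 1, 9, 1, 16, 1, 1, 1; Σd² = 30
ρ = 1 − 6·30/(7·48) = 1 − 180/336 = 0.464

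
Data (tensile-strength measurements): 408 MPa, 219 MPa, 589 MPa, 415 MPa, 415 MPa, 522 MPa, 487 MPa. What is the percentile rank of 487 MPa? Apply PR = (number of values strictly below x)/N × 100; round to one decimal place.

N = 7.
Strictly below 487: 4. Equal to 487: 1.
PR = 4/7 × 100 = 57.1

57.1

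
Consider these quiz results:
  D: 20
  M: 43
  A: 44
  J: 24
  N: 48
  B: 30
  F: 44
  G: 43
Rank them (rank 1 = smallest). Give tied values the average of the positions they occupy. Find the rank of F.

Sorted (ascending): 20, 24, 30, 43, 43, 44, 44, 48
The 2 values of 43 occupy positions 4–5 → average rank (4+5)/2 = 4.5.
The 2 values of 44 occupy positions 6–7 → average rank (6+7)/2 = 6.5.
F has value 44 → rank 6.5.

6.5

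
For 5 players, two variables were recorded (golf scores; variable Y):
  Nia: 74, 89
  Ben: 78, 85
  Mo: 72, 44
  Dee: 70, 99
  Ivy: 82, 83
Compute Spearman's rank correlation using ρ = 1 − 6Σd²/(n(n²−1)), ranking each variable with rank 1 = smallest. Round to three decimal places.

-0.400

Ranks of variable 1: 3, 4, 2, 1, 5
Ranks of variable 2: 4, 3, 1, 5, 2
d = r₁ − r₂: -1, 1, 1, -4, 3
d²: 1, 1, 1, 16, 9; Σd² = 28
ρ = 1 − 6·28/(5·24) = 1 − 168/120 = -0.400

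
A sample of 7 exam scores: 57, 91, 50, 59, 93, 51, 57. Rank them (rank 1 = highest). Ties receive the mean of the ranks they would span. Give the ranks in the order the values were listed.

Sorted (descending): 93, 91, 59, 57, 57, 51, 50
The 2 values of 57 occupy positions 4–5 → average rank (4+5)/2 = 4.5.

4.5, 2, 7, 3, 1, 6, 4.5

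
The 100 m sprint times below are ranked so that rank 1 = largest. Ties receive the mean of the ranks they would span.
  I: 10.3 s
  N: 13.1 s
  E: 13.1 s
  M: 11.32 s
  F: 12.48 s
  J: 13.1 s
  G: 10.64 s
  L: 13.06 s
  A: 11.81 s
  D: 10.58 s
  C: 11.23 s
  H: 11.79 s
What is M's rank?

Sorted (descending): 13.1, 13.1, 13.1, 13.06, 12.48, 11.81, 11.79, 11.32, 11.23, 10.64, 10.58, 10.3
The 3 values of 13.1 occupy positions 1–3 → average rank 2.
M has value 11.32 s → rank 8.

8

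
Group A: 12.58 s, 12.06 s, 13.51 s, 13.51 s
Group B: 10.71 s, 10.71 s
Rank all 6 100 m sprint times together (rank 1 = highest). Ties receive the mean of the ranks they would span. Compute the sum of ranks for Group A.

10

Sorted (descending): 13.51, 13.51, 12.58, 12.06, 10.71, 10.71
The 2 values of 13.51 occupy positions 1–2 → average rank (1+2)/2 = 1.5.
The 2 values of 10.71 occupy positions 5–6 → average rank (5+6)/2 = 5.5.
Group A values → pooled ranks: 12.58→3, 12.06→4, 13.51→1.5, 13.51→1.5
Rank sum = 3 + 4 + 1.5 + 1.5 = 10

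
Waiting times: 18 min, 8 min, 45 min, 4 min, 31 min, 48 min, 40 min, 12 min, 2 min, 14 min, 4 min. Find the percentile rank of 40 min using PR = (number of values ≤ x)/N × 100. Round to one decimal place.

81.8

N = 11.
Strictly below 40: 8. Equal to 40: 1.
PR = 9/11 × 100 = 81.8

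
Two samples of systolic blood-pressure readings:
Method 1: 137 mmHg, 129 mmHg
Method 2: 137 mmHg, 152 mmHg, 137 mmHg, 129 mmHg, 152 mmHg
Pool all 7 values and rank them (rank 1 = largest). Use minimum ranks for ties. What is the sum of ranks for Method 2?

14

Sorted (descending): 152, 152, 137, 137, 137, 129, 129
The 2 values of 152 occupy positions 1–2 → each gets rank 1.
The 3 values of 137 occupy positions 3–5 → each gets rank 3.
The 2 values of 129 occupy positions 6–7 → each gets rank 6.
Method 2 values → pooled ranks: 137→3, 152→1, 137→3, 129→6, 152→1
Rank sum = 3 + 1 + 3 + 6 + 1 = 14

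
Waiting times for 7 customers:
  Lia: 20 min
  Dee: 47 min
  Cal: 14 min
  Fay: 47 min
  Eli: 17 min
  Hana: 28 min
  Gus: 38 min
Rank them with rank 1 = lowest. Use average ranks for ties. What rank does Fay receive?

Sorted (ascending): 14, 17, 20, 28, 38, 47, 47
The 2 values of 47 occupy positions 6–7 → average rank (6+7)/2 = 6.5.
Fay has value 47 min → rank 6.5.

6.5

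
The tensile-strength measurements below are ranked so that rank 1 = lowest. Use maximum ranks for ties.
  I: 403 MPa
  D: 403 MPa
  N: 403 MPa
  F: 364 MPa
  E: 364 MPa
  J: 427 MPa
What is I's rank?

5

Sorted (ascending): 364, 364, 403, 403, 403, 427
The 2 values of 364 occupy positions 1–2 → each gets rank 2.
The 3 values of 403 occupy positions 3–5 → each gets rank 5.
I has value 403 MPa → rank 5.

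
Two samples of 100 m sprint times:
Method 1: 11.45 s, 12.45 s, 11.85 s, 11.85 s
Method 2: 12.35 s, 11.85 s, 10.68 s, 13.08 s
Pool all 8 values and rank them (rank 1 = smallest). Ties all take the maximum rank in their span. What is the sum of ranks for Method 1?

19

Sorted (ascending): 10.68, 11.45, 11.85, 11.85, 11.85, 12.35, 12.45, 13.08
The 3 values of 11.85 occupy positions 3–5 → each gets rank 5.
Method 1 values → pooled ranks: 11.45→2, 12.45→7, 11.85→5, 11.85→5
Rank sum = 2 + 7 + 5 + 5 = 19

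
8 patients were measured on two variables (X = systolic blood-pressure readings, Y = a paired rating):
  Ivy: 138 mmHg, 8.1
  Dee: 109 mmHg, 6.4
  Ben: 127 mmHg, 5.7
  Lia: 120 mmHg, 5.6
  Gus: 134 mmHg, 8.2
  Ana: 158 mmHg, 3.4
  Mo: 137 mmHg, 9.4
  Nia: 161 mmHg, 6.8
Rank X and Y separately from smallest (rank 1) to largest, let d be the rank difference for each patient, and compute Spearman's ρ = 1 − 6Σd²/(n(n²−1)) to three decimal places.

Ranks of variable 1: 6, 1, 3, 2, 4, 7, 5, 8
Ranks of variable 2: 6, 4, 3, 2, 7, 1, 8, 5
d = r₁ − r₂: 0, -3, 0, 0, -3, 6, -3, 3
d²: 0, 9, 0, 0, 9, 36, 9, 9; Σd² = 72
ρ = 1 − 6·72/(8·63) = 1 − 432/504 = 0.143

0.143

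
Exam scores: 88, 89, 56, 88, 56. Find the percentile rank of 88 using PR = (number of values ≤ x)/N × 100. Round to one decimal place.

80.0

N = 5.
Strictly below 88: 2. Equal to 88: 2.
PR = 4/5 × 100 = 80.0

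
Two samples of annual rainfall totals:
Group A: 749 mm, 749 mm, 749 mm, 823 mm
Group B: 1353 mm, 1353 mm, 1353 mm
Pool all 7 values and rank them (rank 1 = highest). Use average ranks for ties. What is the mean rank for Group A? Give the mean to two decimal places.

Sorted (descending): 1353, 1353, 1353, 823, 749, 749, 749
The 3 values of 1353 occupy positions 1–3 → average rank 2.
The 3 values of 749 occupy positions 5–7 → average rank 6.
Group A values → pooled ranks: 749→6, 749→6, 749→6, 823→4
Mean rank = (6 + 6 + 6 + 4) / 4 = 5.50

5.50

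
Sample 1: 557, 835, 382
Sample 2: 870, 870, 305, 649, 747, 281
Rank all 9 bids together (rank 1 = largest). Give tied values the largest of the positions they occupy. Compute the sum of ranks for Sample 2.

Sorted (descending): 870, 870, 835, 747, 649, 557, 382, 305, 281
The 2 values of 870 occupy positions 1–2 → each gets rank 2.
Sample 2 values → pooled ranks: 870→2, 870→2, 305→8, 649→5, 747→4, 281→9
Rank sum = 2 + 2 + 8 + 5 + 4 + 9 = 30

30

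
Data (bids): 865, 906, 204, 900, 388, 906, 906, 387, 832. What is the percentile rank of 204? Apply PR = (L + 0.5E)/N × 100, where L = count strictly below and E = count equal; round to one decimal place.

5.6

N = 9.
Strictly below 204: 0. Equal to 204: 1.
PR = (0 + 0.5·1)/9 × 100 = 5.6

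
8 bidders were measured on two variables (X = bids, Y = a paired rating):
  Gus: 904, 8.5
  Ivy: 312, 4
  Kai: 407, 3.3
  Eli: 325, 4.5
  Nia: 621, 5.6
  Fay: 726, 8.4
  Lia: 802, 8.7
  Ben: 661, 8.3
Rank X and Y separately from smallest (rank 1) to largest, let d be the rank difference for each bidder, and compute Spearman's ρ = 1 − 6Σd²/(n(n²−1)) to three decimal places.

Ranks of variable 1: 8, 1, 3, 2, 4, 6, 7, 5
Ranks of variable 2: 7, 2, 1, 3, 4, 6, 8, 5
d = r₁ − r₂: 1, -1, 2, -1, 0, 0, -1, 0
d²: 1, 1, 4, 1, 0, 0, 1, 0; Σd² = 8
ρ = 1 − 6·8/(8·63) = 1 − 48/504 = 0.905

0.905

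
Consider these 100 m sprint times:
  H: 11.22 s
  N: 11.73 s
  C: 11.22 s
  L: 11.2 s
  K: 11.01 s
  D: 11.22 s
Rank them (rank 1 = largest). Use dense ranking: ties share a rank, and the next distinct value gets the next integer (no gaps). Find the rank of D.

2

Sorted (descending): 11.73, 11.22, 11.22, 11.22, 11.2, 11.01
The 3 values of 11.22 share dense rank 2.
Remaining distinct values take the next consecutive integers.
D has value 11.22 s → rank 2.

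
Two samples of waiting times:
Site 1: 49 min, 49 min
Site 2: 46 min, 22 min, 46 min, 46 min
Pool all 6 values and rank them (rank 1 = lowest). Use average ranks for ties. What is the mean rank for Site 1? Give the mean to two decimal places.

Sorted (ascending): 22, 46, 46, 46, 49, 49
The 3 values of 46 occupy positions 2–4 → average rank 3.
The 2 values of 49 occupy positions 5–6 → average rank (5+6)/2 = 5.5.
Site 1 values → pooled ranks: 49→5.5, 49→5.5
Mean rank = (5.5 + 5.5) / 2 = 5.50

5.50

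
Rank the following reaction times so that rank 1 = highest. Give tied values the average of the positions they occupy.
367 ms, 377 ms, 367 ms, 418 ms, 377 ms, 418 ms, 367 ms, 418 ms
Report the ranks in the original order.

Sorted (descending): 418, 418, 418, 377, 377, 367, 367, 367
The 3 values of 418 occupy positions 1–3 → average rank 2.
The 2 values of 377 occupy positions 4–5 → average rank (4+5)/2 = 4.5.
The 3 values of 367 occupy positions 6–8 → average rank 7.

7, 4.5, 7, 2, 4.5, 2, 7, 2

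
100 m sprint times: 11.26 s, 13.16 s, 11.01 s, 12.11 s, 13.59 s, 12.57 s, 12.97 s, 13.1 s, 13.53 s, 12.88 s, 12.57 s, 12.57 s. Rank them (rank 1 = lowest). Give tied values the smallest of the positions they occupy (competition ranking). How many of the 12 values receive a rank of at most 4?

6

Sorted (ascending): 11.01, 11.26, 12.11, 12.57, 12.57, 12.57, 12.88, 12.97, 13.1, 13.16, 13.53, 13.59
The 3 values of 12.57 occupy positions 4–6 → each gets rank 4.
Ranks ≤ 4: {1, 2, 3, 4, 4, 4} → 6 values.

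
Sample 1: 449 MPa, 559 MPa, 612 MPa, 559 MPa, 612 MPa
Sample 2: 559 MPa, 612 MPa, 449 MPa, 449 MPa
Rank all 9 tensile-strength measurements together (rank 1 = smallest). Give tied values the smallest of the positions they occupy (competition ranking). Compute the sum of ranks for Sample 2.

13

Sorted (ascending): 449, 449, 449, 559, 559, 559, 612, 612, 612
The 3 values of 449 occupy positions 1–3 → each gets rank 1.
The 3 values of 559 occupy positions 4–6 → each gets rank 4.
The 3 values of 612 occupy positions 7–9 → each gets rank 7.
Sample 2 values → pooled ranks: 559→4, 612→7, 449→1, 449→1
Rank sum = 4 + 7 + 1 + 1 = 13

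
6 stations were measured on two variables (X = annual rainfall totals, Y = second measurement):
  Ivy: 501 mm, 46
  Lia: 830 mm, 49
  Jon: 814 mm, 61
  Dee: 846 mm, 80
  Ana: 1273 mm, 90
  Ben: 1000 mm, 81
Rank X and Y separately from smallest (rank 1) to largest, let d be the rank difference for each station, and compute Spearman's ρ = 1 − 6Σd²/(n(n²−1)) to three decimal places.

0.943

Ranks of variable 1: 1, 3, 2, 4, 6, 5
Ranks of variable 2: 1, 2, 3, 4, 6, 5
d = r₁ − r₂: 0, 1, -1, 0, 0, 0
d²: 0, 1, 1, 0, 0, 0; Σd² = 2
ρ = 1 − 6·2/(6·35) = 1 − 12/210 = 0.943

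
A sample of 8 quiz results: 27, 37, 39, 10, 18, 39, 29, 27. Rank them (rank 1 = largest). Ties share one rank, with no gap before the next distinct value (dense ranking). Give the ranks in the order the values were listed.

Sorted (descending): 39, 39, 37, 29, 27, 27, 18, 10
The 2 values of 39 share dense rank 1.
The 2 values of 27 share dense rank 4.
Remaining distinct values take the next consecutive integers.

4, 2, 1, 6, 5, 1, 3, 4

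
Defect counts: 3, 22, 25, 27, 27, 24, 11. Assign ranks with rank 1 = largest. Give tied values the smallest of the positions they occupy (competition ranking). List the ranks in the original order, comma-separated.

7, 5, 3, 1, 1, 4, 6

Sorted (descending): 27, 27, 25, 24, 22, 11, 3
The 2 values of 27 occupy positions 1–2 → each gets rank 1.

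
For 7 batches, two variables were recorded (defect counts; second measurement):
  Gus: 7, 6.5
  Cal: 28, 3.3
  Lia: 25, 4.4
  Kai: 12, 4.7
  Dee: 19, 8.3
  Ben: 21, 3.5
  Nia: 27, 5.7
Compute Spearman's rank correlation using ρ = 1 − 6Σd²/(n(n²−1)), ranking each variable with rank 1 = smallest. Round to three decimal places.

Ranks of variable 1: 1, 7, 5, 2, 3, 4, 6
Ranks of variable 2: 6, 1, 3, 4, 7, 2, 5
d = r₁ − r₂: -5, 6, 2, -2, -4, 2, 1
d²: 25, 36, 4, 4, 16, 4, 1; Σd² = 90
ρ = 1 − 6·90/(7·48) = 1 − 540/336 = -0.607

-0.607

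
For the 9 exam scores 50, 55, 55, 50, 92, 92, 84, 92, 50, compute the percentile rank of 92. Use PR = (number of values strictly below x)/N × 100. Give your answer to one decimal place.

N = 9.
Strictly below 92: 6. Equal to 92: 3.
PR = 6/9 × 100 = 66.7

66.7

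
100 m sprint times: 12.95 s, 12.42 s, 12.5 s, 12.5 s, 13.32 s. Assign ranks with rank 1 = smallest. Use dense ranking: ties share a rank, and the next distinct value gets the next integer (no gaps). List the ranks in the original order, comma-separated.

Sorted (ascending): 12.42, 12.5, 12.5, 12.95, 13.32
The 2 values of 12.5 share dense rank 2.
Remaining distinct values take the next consecutive integers.

3, 1, 2, 2, 4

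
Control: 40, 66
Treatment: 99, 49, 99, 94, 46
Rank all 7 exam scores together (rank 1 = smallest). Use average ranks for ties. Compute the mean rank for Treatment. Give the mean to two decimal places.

4.60

Sorted (ascending): 40, 46, 49, 66, 94, 99, 99
The 2 values of 99 occupy positions 6–7 → average rank (6+7)/2 = 6.5.
Treatment values → pooled ranks: 99→6.5, 49→3, 99→6.5, 94→5, 46→2
Mean rank = (6.5 + 3 + 6.5 + 5 + 2) / 5 = 4.60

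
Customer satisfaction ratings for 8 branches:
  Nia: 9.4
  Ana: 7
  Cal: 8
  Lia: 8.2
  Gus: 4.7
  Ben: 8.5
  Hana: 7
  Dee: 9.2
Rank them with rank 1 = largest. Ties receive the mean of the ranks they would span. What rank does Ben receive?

Sorted (descending): 9.4, 9.2, 8.5, 8.2, 8, 7, 7, 4.7
The 2 values of 7 occupy positions 6–7 → average rank (6+7)/2 = 6.5.
Ben has value 8.5 → rank 3.

3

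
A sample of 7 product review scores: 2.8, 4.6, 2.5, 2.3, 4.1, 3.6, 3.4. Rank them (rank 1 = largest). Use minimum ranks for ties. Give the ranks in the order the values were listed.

Sorted (descending): 4.6, 4.1, 3.6, 3.4, 2.8, 2.5, 2.3
No ties — each value takes its position as its rank.

5, 1, 6, 7, 2, 3, 4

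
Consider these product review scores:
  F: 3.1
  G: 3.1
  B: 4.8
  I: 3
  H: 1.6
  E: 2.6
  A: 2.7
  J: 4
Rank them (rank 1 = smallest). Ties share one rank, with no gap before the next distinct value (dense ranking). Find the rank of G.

Sorted (ascending): 1.6, 2.6, 2.7, 3, 3.1, 3.1, 4, 4.8
The 2 values of 3.1 share dense rank 5.
Remaining distinct values take the next consecutive integers.
G has value 3.1 → rank 5.

5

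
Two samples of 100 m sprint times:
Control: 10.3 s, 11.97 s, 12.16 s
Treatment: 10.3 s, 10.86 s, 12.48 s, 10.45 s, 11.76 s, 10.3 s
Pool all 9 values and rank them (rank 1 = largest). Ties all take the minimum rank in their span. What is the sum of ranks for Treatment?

Sorted (descending): 12.48, 12.16, 11.97, 11.76, 10.86, 10.45, 10.3, 10.3, 10.3
The 3 values of 10.3 occupy positions 7–9 → each gets rank 7.
Treatment values → pooled ranks: 10.3→7, 10.86→5, 12.48→1, 10.45→6, 11.76→4, 10.3→7
Rank sum = 7 + 5 + 1 + 6 + 4 + 7 = 30

30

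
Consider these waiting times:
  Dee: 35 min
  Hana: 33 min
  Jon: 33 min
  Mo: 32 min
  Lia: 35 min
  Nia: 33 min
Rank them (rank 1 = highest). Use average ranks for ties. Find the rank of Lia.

1.5

Sorted (descending): 35, 35, 33, 33, 33, 32
The 2 values of 35 occupy positions 1–2 → average rank (1+2)/2 = 1.5.
The 3 values of 33 occupy positions 3–5 → average rank 4.
Lia has value 35 min → rank 1.5.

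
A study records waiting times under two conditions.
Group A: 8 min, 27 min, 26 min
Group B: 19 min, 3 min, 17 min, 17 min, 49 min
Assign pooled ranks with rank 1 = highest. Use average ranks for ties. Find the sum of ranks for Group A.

Sorted (descending): 49, 27, 26, 19, 17, 17, 8, 3
The 2 values of 17 occupy positions 5–6 → average rank (5+6)/2 = 5.5.
Group A values → pooled ranks: 8→7, 27→2, 26→3
Rank sum = 7 + 2 + 3 = 12

12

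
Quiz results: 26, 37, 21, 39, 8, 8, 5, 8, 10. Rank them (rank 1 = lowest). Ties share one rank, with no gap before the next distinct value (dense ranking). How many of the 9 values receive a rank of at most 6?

Sorted (ascending): 5, 8, 8, 8, 10, 21, 26, 37, 39
The 3 values of 8 share dense rank 2.
Remaining distinct values take the next consecutive integers.
Ranks ≤ 6: {1, 2, 2, 2, 3, 4, 5, 6} → 8 values.

8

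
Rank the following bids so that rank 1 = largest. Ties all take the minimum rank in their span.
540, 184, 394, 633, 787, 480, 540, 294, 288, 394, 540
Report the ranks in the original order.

3, 11, 7, 2, 1, 6, 3, 9, 10, 7, 3

Sorted (descending): 787, 633, 540, 540, 540, 480, 394, 394, 294, 288, 184
The 3 values of 540 occupy positions 3–5 → each gets rank 3.
The 2 values of 394 occupy positions 7–8 → each gets rank 7.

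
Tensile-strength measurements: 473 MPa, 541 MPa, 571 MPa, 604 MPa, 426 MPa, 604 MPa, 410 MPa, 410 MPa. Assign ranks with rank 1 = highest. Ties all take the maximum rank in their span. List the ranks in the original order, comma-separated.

Sorted (descending): 604, 604, 571, 541, 473, 426, 410, 410
The 2 values of 604 occupy positions 1–2 → each gets rank 2.
The 2 values of 410 occupy positions 7–8 → each gets rank 8.

5, 4, 3, 2, 6, 2, 8, 8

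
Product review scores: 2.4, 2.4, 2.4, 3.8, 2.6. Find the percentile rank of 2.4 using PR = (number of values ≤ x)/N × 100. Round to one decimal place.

60.0

N = 5.
Strictly below 2.4: 0. Equal to 2.4: 3.
PR = 3/5 × 100 = 60.0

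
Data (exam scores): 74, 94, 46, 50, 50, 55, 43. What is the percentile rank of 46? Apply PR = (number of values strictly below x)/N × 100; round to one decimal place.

N = 7.
Strictly below 46: 1. Equal to 46: 1.
PR = 1/7 × 100 = 14.3

14.3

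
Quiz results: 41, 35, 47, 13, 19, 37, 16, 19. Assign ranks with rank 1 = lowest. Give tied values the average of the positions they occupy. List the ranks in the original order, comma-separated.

Sorted (ascending): 13, 16, 19, 19, 35, 37, 41, 47
The 2 values of 19 occupy positions 3–4 → average rank (3+4)/2 = 3.5.

7, 5, 8, 1, 3.5, 6, 2, 3.5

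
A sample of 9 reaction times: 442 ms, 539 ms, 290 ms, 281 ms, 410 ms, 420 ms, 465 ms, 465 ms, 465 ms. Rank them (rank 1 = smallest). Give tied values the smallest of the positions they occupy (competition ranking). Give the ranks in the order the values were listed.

Sorted (ascending): 281, 290, 410, 420, 442, 465, 465, 465, 539
The 3 values of 465 occupy positions 6–8 → each gets rank 6.

5, 9, 2, 1, 3, 4, 6, 6, 6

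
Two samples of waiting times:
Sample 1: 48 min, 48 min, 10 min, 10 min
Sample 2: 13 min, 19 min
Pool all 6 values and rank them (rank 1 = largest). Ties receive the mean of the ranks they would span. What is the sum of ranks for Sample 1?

14

Sorted (descending): 48, 48, 19, 13, 10, 10
The 2 values of 48 occupy positions 1–2 → average rank (1+2)/2 = 1.5.
The 2 values of 10 occupy positions 5–6 → average rank (5+6)/2 = 5.5.
Sample 1 values → pooled ranks: 48→1.5, 48→1.5, 10→5.5, 10→5.5
Rank sum = 1.5 + 1.5 + 5.5 + 5.5 = 14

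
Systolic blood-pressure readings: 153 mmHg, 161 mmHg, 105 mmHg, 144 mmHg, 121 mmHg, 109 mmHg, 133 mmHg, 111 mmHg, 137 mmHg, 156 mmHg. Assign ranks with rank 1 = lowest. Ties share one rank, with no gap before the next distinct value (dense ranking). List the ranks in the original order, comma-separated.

8, 10, 1, 7, 4, 2, 5, 3, 6, 9

Sorted (ascending): 105, 109, 111, 121, 133, 137, 144, 153, 156, 161
No ties — each value takes its position as its rank.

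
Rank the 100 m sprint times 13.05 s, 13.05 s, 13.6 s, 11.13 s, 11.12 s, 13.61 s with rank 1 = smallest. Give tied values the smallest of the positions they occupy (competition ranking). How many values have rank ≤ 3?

Sorted (ascending): 11.12, 11.13, 13.05, 13.05, 13.6, 13.61
The 2 values of 13.05 occupy positions 3–4 → each gets rank 3.
Ranks ≤ 3: {1, 2, 3, 3} → 4 values.

4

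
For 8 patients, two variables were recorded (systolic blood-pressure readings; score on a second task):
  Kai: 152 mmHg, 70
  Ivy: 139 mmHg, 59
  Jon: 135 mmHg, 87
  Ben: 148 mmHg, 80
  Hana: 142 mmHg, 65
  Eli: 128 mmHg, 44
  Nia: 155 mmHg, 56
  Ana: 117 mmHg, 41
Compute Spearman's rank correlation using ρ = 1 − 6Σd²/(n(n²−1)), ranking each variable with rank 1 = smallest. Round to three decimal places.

0.381

Ranks of variable 1: 7, 4, 3, 6, 5, 2, 8, 1
Ranks of variable 2: 6, 4, 8, 7, 5, 2, 3, 1
d = r₁ − r₂: 1, 0, -5, -1, 0, 0, 5, 0
d²: 1, 0, 25, 1, 0, 0, 25, 0; Σd² = 52
ρ = 1 − 6·52/(8·63) = 1 − 312/504 = 0.381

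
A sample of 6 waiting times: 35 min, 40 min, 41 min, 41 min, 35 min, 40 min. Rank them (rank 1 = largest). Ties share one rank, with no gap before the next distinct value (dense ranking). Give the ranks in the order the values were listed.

3, 2, 1, 1, 3, 2

Sorted (descending): 41, 41, 40, 40, 35, 35
The 2 values of 41 share dense rank 1.
The 2 values of 40 share dense rank 2.
The 2 values of 35 share dense rank 3.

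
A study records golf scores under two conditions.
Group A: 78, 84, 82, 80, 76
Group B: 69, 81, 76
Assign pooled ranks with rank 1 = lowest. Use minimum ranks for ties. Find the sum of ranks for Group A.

Sorted (ascending): 69, 76, 76, 78, 80, 81, 82, 84
The 2 values of 76 occupy positions 2–3 → each gets rank 2.
Group A values → pooled ranks: 78→4, 84→8, 82→7, 80→5, 76→2
Rank sum = 4 + 8 + 7 + 5 + 2 = 26

26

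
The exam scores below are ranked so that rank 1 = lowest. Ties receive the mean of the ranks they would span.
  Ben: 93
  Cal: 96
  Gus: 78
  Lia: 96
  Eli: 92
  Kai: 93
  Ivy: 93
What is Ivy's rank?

4

Sorted (ascending): 78, 92, 93, 93, 93, 96, 96
The 3 values of 93 occupy positions 3–5 → average rank 4.
The 2 values of 96 occupy positions 6–7 → average rank (6+7)/2 = 6.5.
Ivy has value 93 → rank 4.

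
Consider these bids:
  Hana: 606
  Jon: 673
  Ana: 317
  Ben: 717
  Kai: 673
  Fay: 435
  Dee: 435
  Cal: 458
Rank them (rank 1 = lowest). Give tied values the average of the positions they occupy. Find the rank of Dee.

Sorted (ascending): 317, 435, 435, 458, 606, 673, 673, 717
The 2 values of 435 occupy positions 2–3 → average rank (2+3)/2 = 2.5.
The 2 values of 673 occupy positions 6–7 → average rank (6+7)/2 = 6.5.
Dee has value 435 → rank 2.5.

2.5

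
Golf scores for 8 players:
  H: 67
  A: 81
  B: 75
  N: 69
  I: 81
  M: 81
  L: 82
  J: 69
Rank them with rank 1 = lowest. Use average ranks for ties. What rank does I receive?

6

Sorted (ascending): 67, 69, 69, 75, 81, 81, 81, 82
The 2 values of 69 occupy positions 2–3 → average rank (2+3)/2 = 2.5.
The 3 values of 81 occupy positions 5–7 → average rank 6.
I has value 81 → rank 6.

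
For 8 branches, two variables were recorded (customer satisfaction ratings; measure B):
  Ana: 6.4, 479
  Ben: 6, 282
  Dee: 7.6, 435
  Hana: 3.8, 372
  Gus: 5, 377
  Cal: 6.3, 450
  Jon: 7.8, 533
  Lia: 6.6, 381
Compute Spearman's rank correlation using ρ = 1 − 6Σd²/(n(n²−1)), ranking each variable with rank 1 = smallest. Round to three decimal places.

0.738

Ranks of variable 1: 5, 3, 7, 1, 2, 4, 8, 6
Ranks of variable 2: 7, 1, 5, 2, 3, 6, 8, 4
d = r₁ − r₂: -2, 2, 2, -1, -1, -2, 0, 2
d²: 4, 4, 4, 1, 1, 4, 0, 4; Σd² = 22
ρ = 1 − 6·22/(8·63) = 1 − 132/504 = 0.738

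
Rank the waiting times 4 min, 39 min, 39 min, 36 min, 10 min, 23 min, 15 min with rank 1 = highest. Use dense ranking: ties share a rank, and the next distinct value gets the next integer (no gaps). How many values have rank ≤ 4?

5

Sorted (descending): 39, 39, 36, 23, 15, 10, 4
The 2 values of 39 share dense rank 1.
Remaining distinct values take the next consecutive integers.
Ranks ≤ 4: {1, 1, 2, 3, 4} → 5 values.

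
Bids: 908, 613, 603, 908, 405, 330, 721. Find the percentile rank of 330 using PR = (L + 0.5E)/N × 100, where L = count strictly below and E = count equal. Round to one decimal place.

7.1

N = 7.
Strictly below 330: 0. Equal to 330: 1.
PR = (0 + 0.5·1)/7 × 100 = 7.1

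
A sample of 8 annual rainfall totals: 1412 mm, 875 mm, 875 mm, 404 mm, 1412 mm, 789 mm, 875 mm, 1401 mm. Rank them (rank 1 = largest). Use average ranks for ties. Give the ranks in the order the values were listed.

Sorted (descending): 1412, 1412, 1401, 875, 875, 875, 789, 404
The 2 values of 1412 occupy positions 1–2 → average rank (1+2)/2 = 1.5.
The 3 values of 875 occupy positions 4–6 → average rank 5.

1.5, 5, 5, 8, 1.5, 7, 5, 3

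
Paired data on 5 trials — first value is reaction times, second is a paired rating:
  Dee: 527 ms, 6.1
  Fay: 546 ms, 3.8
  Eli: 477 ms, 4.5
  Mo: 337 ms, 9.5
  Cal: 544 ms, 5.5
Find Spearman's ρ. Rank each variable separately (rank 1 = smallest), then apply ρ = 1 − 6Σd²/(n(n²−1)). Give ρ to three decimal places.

Ranks of variable 1: 3, 5, 2, 1, 4
Ranks of variable 2: 4, 1, 2, 5, 3
d = r₁ − r₂: -1, 4, 0, -4, 1
d²: 1, 16, 0, 16, 1; Σd² = 34
ρ = 1 − 6·34/(5·24) = 1 − 204/120 = -0.700

-0.700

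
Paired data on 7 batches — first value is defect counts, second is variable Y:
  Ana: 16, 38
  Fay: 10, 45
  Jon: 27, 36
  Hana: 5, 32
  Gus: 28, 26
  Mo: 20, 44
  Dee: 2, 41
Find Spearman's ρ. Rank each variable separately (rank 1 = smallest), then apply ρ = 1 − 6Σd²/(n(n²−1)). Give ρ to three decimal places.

-0.393

Ranks of variable 1: 4, 3, 6, 2, 7, 5, 1
Ranks of variable 2: 4, 7, 3, 2, 1, 6, 5
d = r₁ − r₂: 0, -4, 3, 0, 6, -1, -4
d²: 0, 16, 9, 0, 36, 1, 16; Σd² = 78
ρ = 1 − 6·78/(7·48) = 1 − 468/336 = -0.393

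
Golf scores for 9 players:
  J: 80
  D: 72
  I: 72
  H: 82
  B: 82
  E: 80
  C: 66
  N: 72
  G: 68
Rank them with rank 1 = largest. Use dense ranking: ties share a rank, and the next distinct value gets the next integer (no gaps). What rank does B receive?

Sorted (descending): 82, 82, 80, 80, 72, 72, 72, 68, 66
The 2 values of 82 share dense rank 1.
The 2 values of 80 share dense rank 2.
The 3 values of 72 share dense rank 3.
Remaining distinct values take the next consecutive integers.
B has value 82 → rank 1.

1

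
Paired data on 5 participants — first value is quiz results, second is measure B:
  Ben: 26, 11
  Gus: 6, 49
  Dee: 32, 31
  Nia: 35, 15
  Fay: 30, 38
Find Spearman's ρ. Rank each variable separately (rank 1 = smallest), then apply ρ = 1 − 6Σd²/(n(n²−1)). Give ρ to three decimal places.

Ranks of variable 1: 2, 1, 4, 5, 3
Ranks of variable 2: 1, 5, 3, 2, 4
d = r₁ − r₂: 1, -4, 1, 3, -1
d²: 1, 16, 1, 9, 1; Σd² = 28
ρ = 1 − 6·28/(5·24) = 1 − 168/120 = -0.400

-0.400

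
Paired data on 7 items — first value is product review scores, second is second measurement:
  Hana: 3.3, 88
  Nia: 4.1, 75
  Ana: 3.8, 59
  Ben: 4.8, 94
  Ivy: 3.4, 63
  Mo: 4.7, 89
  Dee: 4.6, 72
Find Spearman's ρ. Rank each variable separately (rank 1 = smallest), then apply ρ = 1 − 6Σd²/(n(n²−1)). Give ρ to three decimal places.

Ranks of variable 1: 1, 4, 3, 7, 2, 6, 5
Ranks of variable 2: 5, 4, 1, 7, 2, 6, 3
d = r₁ − r₂: -4, 0, 2, 0, 0, 0, 2
d²: 16, 0, 4, 0, 0, 0, 4; Σd² = 24
ρ = 1 − 6·24/(7·48) = 1 − 144/336 = 0.571

0.571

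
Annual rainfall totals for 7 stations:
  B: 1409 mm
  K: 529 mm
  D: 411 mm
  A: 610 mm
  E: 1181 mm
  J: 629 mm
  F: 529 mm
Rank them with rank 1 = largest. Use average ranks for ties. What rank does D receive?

7

Sorted (descending): 1409, 1181, 629, 610, 529, 529, 411
The 2 values of 529 occupy positions 5–6 → average rank (5+6)/2 = 5.5.
D has value 411 mm → rank 7.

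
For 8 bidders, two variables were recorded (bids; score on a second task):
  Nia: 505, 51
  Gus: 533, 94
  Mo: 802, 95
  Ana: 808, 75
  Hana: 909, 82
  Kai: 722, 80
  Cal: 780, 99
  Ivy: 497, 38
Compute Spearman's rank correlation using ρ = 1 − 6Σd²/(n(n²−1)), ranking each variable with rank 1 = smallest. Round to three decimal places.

Ranks of variable 1: 2, 3, 6, 7, 8, 4, 5, 1
Ranks of variable 2: 2, 6, 7, 3, 5, 4, 8, 1
d = r₁ − r₂: 0, -3, -1, 4, 3, 0, -3, 0
d²: 0, 9, 1, 16, 9, 0, 9, 0; Σd² = 44
ρ = 1 − 6·44/(8·63) = 1 − 264/504 = 0.476

0.476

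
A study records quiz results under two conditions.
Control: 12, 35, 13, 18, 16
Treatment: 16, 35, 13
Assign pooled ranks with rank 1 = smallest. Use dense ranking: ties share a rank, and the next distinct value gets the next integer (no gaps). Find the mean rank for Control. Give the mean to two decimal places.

Sorted (ascending): 12, 13, 13, 16, 16, 18, 35, 35
The 2 values of 13 share dense rank 2.
The 2 values of 16 share dense rank 3.
The 2 values of 35 share dense rank 5.
Remaining distinct values take the next consecutive integers.
Control values → pooled ranks: 12→1, 35→5, 13→2, 18→4, 16→3
Mean rank = (1 + 5 + 2 + 4 + 3) / 5 = 3.00

3.00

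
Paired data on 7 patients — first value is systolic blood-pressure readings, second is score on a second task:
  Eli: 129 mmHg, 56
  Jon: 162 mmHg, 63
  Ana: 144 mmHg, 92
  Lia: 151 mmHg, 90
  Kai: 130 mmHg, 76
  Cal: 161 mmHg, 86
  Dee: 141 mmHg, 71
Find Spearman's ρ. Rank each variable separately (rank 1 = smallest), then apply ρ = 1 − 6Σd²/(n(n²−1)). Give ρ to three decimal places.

Ranks of variable 1: 1, 7, 4, 5, 2, 6, 3
Ranks of variable 2: 1, 2, 7, 6, 4, 5, 3
d = r₁ − r₂: 0, 5, -3, -1, -2, 1, 0
d²: 0, 25, 9, 1, 4, 1, 0; Σd² = 40
ρ = 1 − 6·40/(7·48) = 1 − 240/336 = 0.286

0.286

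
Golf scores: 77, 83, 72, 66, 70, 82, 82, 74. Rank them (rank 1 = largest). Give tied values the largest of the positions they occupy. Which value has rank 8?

66

Sorted (descending): 83, 82, 82, 77, 74, 72, 70, 66
The 2 values of 82 occupy positions 2–3 → each gets rank 3.
Rank 8 → value 66.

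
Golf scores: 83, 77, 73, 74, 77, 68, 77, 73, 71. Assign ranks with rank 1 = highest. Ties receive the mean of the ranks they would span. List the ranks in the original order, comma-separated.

Sorted (descending): 83, 77, 77, 77, 74, 73, 73, 71, 68
The 3 values of 77 occupy positions 2–4 → average rank 3.
The 2 values of 73 occupy positions 6–7 → average rank (6+7)/2 = 6.5.

1, 3, 6.5, 5, 3, 9, 3, 6.5, 8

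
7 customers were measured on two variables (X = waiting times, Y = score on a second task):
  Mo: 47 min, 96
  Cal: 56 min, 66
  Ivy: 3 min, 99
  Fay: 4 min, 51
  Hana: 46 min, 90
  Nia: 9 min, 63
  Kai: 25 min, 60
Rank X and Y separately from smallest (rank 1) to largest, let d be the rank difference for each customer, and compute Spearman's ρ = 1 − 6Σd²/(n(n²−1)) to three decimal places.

0.107

Ranks of variable 1: 6, 7, 1, 2, 5, 3, 4
Ranks of variable 2: 6, 4, 7, 1, 5, 3, 2
d = r₁ − r₂: 0, 3, -6, 1, 0, 0, 2
d²: 0, 9, 36, 1, 0, 0, 4; Σd² = 50
ρ = 1 − 6·50/(7·48) = 1 − 300/336 = 0.107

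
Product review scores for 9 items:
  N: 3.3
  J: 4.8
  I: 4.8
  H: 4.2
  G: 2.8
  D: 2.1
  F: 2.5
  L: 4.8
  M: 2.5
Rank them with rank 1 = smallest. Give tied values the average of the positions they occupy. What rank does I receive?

8

Sorted (ascending): 2.1, 2.5, 2.5, 2.8, 3.3, 4.2, 4.8, 4.8, 4.8
The 2 values of 2.5 occupy positions 2–3 → average rank (2+3)/2 = 2.5.
The 3 values of 4.8 occupy positions 7–9 → average rank 8.
I has value 4.8 → rank 8.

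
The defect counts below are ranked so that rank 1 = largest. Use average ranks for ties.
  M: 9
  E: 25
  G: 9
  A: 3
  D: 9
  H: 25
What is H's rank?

Sorted (descending): 25, 25, 9, 9, 9, 3
The 2 values of 25 occupy positions 1–2 → average rank (1+2)/2 = 1.5.
The 3 values of 9 occupy positions 3–5 → average rank 4.
H has value 25 → rank 1.5.

1.5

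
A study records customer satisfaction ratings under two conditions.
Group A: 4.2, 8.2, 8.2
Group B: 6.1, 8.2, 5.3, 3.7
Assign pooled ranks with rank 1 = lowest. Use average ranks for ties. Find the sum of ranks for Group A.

14

Sorted (ascending): 3.7, 4.2, 5.3, 6.1, 8.2, 8.2, 8.2
The 3 values of 8.2 occupy positions 5–7 → average rank 6.
Group A values → pooled ranks: 4.2→2, 8.2→6, 8.2→6
Rank sum = 2 + 6 + 6 = 14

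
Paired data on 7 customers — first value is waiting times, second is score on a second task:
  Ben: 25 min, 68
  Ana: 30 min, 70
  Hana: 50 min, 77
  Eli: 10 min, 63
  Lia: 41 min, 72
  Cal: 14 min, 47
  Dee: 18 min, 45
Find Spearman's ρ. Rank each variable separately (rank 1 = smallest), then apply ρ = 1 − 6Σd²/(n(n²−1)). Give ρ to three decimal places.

Ranks of variable 1: 4, 5, 7, 1, 6, 2, 3
Ranks of variable 2: 4, 5, 7, 3, 6, 2, 1
d = r₁ − r₂: 0, 0, 0, -2, 0, 0, 2
d²: 0, 0, 0, 4, 0, 0, 4; Σd² = 8
ρ = 1 − 6·8/(7·48) = 1 − 48/336 = 0.857

0.857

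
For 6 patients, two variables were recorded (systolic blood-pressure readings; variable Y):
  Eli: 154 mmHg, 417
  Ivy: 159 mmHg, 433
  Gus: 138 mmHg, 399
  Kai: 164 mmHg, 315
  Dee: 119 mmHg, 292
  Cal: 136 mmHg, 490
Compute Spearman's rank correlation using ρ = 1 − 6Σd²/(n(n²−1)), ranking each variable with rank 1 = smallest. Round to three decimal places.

Ranks of variable 1: 4, 5, 3, 6, 1, 2
Ranks of variable 2: 4, 5, 3, 2, 1, 6
d = r₁ − r₂: 0, 0, 0, 4, 0, -4
d²: 0, 0, 0, 16, 0, 16; Σd² = 32
ρ = 1 − 6·32/(6·35) = 1 − 192/210 = 0.086

0.086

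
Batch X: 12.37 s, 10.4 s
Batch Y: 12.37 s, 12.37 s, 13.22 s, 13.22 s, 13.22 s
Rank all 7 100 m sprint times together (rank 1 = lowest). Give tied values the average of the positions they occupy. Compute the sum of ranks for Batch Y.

Sorted (ascending): 10.4, 12.37, 12.37, 12.37, 13.22, 13.22, 13.22
The 3 values of 12.37 occupy positions 2–4 → average rank 3.
The 3 values of 13.22 occupy positions 5–7 → average rank 6.
Batch Y values → pooled ranks: 12.37→3, 12.37→3, 13.22→6, 13.22→6, 13.22→6
Rank sum = 3 + 3 + 6 + 6 + 6 = 24

24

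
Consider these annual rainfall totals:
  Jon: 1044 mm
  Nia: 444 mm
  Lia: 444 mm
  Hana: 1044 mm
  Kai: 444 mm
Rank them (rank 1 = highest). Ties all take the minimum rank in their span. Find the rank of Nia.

Sorted (descending): 1044, 1044, 444, 444, 444
The 2 values of 1044 occupy positions 1–2 → each gets rank 1.
The 3 values of 444 occupy positions 3–5 → each gets rank 3.
Nia has value 444 mm → rank 3.

3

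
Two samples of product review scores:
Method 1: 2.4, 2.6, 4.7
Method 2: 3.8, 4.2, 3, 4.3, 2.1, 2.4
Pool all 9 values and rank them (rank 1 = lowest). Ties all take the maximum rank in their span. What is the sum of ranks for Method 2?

30

Sorted (ascending): 2.1, 2.4, 2.4, 2.6, 3, 3.8, 4.2, 4.3, 4.7
The 2 values of 2.4 occupy positions 2–3 → each gets rank 3.
Method 2 values → pooled ranks: 3.8→6, 4.2→7, 3→5, 4.3→8, 2.1→1, 2.4→3
Rank sum = 6 + 7 + 5 + 8 + 1 + 3 = 30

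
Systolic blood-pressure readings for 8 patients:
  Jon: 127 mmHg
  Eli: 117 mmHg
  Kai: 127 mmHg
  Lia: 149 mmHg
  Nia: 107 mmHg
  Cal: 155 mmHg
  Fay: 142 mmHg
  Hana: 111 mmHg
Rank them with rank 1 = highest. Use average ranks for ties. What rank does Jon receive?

Sorted (descending): 155, 149, 142, 127, 127, 117, 111, 107
The 2 values of 127 occupy positions 4–5 → average rank (4+5)/2 = 4.5.
Jon has value 127 mmHg → rank 4.5.

4.5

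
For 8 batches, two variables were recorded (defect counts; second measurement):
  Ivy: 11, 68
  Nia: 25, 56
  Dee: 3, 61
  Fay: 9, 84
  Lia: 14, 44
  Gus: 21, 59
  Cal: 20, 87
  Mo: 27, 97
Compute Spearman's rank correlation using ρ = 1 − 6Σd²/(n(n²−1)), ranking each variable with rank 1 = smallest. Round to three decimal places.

0.095

Ranks of variable 1: 3, 7, 1, 2, 4, 6, 5, 8
Ranks of variable 2: 5, 2, 4, 6, 1, 3, 7, 8
d = r₁ − r₂: -2, 5, -3, -4, 3, 3, -2, 0
d²: 4, 25, 9, 16, 9, 9, 4, 0; Σd² = 76
ρ = 1 − 6·76/(8·63) = 1 − 456/504 = 0.095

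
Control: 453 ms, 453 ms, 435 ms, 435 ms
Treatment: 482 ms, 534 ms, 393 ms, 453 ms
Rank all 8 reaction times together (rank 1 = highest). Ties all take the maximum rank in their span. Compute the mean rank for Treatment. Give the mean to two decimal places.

4.00

Sorted (descending): 534, 482, 453, 453, 453, 435, 435, 393
The 3 values of 453 occupy positions 3–5 → each gets rank 5.
The 2 values of 435 occupy positions 6–7 → each gets rank 7.
Treatment values → pooled ranks: 482→2, 534→1, 393→8, 453→5
Mean rank = (2 + 1 + 8 + 5) / 4 = 4.00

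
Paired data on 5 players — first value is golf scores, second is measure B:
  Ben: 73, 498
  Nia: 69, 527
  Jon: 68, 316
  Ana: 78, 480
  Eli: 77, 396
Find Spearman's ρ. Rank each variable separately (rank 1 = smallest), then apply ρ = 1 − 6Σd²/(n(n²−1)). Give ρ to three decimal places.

0.100

Ranks of variable 1: 3, 2, 1, 5, 4
Ranks of variable 2: 4, 5, 1, 3, 2
d = r₁ − r₂: -1, -3, 0, 2, 2
d²: 1, 9, 0, 4, 4; Σd² = 18
ρ = 1 − 6·18/(5·24) = 1 − 108/120 = 0.100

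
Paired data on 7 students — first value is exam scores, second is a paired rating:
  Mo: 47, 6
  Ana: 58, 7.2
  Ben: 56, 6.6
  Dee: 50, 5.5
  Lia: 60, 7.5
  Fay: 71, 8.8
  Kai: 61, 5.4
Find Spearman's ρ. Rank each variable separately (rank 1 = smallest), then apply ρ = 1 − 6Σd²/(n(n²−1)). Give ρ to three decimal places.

0.429

Ranks of variable 1: 1, 4, 3, 2, 5, 7, 6
Ranks of variable 2: 3, 5, 4, 2, 6, 7, 1
d = r₁ − r₂: -2, -1, -1, 0, -1, 0, 5
d²: 4, 1, 1, 0, 1, 0, 25; Σd² = 32
ρ = 1 − 6·32/(7·48) = 1 − 192/336 = 0.429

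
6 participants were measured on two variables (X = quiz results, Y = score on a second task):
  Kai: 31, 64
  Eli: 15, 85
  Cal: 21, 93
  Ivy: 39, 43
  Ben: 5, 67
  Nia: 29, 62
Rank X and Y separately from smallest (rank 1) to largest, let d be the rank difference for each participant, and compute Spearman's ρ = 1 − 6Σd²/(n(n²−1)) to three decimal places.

-0.714

Ranks of variable 1: 5, 2, 3, 6, 1, 4
Ranks of variable 2: 3, 5, 6, 1, 4, 2
d = r₁ − r₂: 2, -3, -3, 5, -3, 2
d²: 4, 9, 9, 25, 9, 4; Σd² = 60
ρ = 1 − 6·60/(6·35) = 1 − 360/210 = -0.714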